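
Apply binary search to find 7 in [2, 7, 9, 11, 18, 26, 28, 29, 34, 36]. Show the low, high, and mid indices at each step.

Binary search for 7 in [2, 7, 9, 11, 18, 26, 28, 29, 34, 36]:

lo=0, hi=9, mid=4, arr[mid]=18 -> 18 > 7, search left half
lo=0, hi=3, mid=1, arr[mid]=7 -> Found target at index 1!

Binary search finds 7 at index 1 after 2 comparisons. The search repeatedly halves the search space by comparing with the middle element.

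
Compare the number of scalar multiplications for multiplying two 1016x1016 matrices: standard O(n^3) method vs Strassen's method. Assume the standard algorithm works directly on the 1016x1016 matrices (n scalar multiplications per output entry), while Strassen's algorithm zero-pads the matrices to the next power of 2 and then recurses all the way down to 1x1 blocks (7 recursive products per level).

Matrix multiplication for 1016x1016 matrices:

Strassen's algorithm requires power-of-2 dimensions. Pad 1016x1016 to 1024x1024 (next power of 2).

Standard algorithm: 1016^3 = 1048772096 multiplications
Strassen's algorithm: 7^(log2(1024)) = 7^10 = 282475249 multiplications
Savings: 1048772096 - 282475249 = 766296847 multiplications

Standard: 1048772096 multiplications (1016^3). Strassen: 282475249 multiplications (7^10, after padding to 1024x1024). Strassen reduces 8 recursive multiplications to 7 at each level.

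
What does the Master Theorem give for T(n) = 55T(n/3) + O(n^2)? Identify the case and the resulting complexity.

Master Theorem for T(n) = 55T(n/3) + O(n^2):

a = 55, b = 3, c = 2
log_b(a) = log_3(55) = 3.6476

Case 1: c = 2 < log_3(55) = 3.6476
T(n) = O(n^(log_3 55))

For T(n) = 55T(n/3) + O(n^2): log_3(55) = 3.6476. This is Case 1 of the Master Theorem (c < log_b(a), work dominated by leaves), giving O(n^(log_3 55)).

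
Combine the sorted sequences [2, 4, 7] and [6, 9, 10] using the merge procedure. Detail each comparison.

Merging process:

Compare 2 vs 6: take 2 from left. Merged: [2]
Compare 4 vs 6: take 4 from left. Merged: [2, 4]
Compare 7 vs 6: take 6 from right. Merged: [2, 4, 6]
Compare 7 vs 9: take 7 from left. Merged: [2, 4, 6, 7]
Append remaining from right: [9, 10]. Merged: [2, 4, 6, 7, 9, 10]

Final merged array: [2, 4, 6, 7, 9, 10]
Total comparisons: 4

The merged array is [2, 4, 6, 7, 9, 10], requiring 4 comparisons. The merge step runs in O(n) time where n is the total number of elements.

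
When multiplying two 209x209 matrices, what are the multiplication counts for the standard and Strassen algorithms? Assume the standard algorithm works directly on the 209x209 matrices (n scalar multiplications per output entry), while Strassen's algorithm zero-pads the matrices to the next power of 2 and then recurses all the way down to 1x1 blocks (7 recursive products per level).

Matrix multiplication for 209x209 matrices:

Strassen's algorithm requires power-of-2 dimensions. Pad 209x209 to 256x256 (next power of 2).

Standard algorithm: 209^3 = 9129329 multiplications
Strassen's algorithm: 7^(log2(256)) = 7^8 = 5764801 multiplications
Savings: 9129329 - 5764801 = 3364528 multiplications

Standard: 9129329 multiplications (209^3). Strassen: 5764801 multiplications (7^8, after padding to 256x256). Strassen reduces 8 recursive multiplications to 7 at each level.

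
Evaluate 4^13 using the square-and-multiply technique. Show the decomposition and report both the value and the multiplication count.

Computing 4^13 by squaring (build up from 4^1; each line after the first costs one multiplication):

4^1 = 4
4^2 = (4^1)^2 = 4^2 = 16
4^3 = 4 * 4^2 = 4 * 16 = 64
4^6 = (4^3)^2 = 64^2 = 4096
4^12 = (4^6)^2 = 4096^2 = 16777216
4^13 = 4 * 4^12 = 4 * 16777216 = 67108864

Result: 67108864
Multiplications needed: 5 (5 lines after 4^1)

4^13 = 67108864. Using exponentiation by squaring, this requires 5 multiplications. The key idea: if the exponent is even, square the half-power; if odd, multiply by the base once.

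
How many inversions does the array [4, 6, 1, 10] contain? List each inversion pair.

Finding inversions in [4, 6, 1, 10]:

(0, 2): arr[0]=4 > arr[2]=1
(1, 2): arr[1]=6 > arr[2]=1

Total inversions: 2

The array has 2 inversion(s): (0,2), (1,2). Each pair (i,j) satisfies i < j and arr[i] > arr[j].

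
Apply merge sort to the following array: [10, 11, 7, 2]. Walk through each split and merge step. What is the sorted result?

Merge sort trace:

Split: [10, 11, 7, 2] -> [10, 11] and [7, 2]
  Split: [10, 11] -> [10] and [11]
  Merge: [10] + [11] -> [10, 11]
  Split: [7, 2] -> [7] and [2]
  Merge: [7] + [2] -> [2, 7]
Merge: [10, 11] + [2, 7] -> [2, 7, 10, 11]

Final sorted array: [2, 7, 10, 11]

The merge sort proceeds by recursively splitting the array and merging sorted halves.
After all merges, the sorted array is [2, 7, 10, 11].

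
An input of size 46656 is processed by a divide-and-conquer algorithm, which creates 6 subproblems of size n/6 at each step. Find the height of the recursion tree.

For divide and conquer with division factor 6:

Problem sizes at each level:
Level 0: 46656
Level 1: 7776
Level 2: 1296
Level 3: 216
Level 4: 36
Level 5: 6
Level 6: 1

The root is level 0 and the size-1 base case is level 6 (the tree spans levels 0 through 6, i.e. 7 levels counting the root), so the depth is the number of divisions: log_6(46656) = 6

The recursion tree depth is log_6(46656) = 6. At each level, the problem size is divided by 6, so it takes 6 divisions to reduce to a base case of size 1. The algorithm makes 6 recursive calls at each level.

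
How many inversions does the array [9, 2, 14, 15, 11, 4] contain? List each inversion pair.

Finding inversions in [9, 2, 14, 15, 11, 4]:

(0, 1): arr[0]=9 > arr[1]=2
(0, 5): arr[0]=9 > arr[5]=4
(2, 4): arr[2]=14 > arr[4]=11
(2, 5): arr[2]=14 > arr[5]=4
(3, 4): arr[3]=15 > arr[4]=11
(3, 5): arr[3]=15 > arr[5]=4
(4, 5): arr[4]=11 > arr[5]=4

Total inversions: 7

The array has 7 inversion(s): (0,1), (0,5), (2,4), (2,5), (3,4), (3,5), (4,5). Each pair (i,j) satisfies i < j and arr[i] > arr[j].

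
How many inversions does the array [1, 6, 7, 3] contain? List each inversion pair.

Finding inversions in [1, 6, 7, 3]:

(1, 3): arr[1]=6 > arr[3]=3
(2, 3): arr[2]=7 > arr[3]=3

Total inversions: 2

The array has 2 inversion(s): (1,3), (2,3). Each pair (i,j) satisfies i < j and arr[i] > arr[j].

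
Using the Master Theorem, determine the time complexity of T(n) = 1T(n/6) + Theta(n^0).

Master Theorem for T(n) = 1T(n/6) + O(n^0):

a = 1, b = 6, c = 0
log_b(a) = log_6(1) = 0.0000

Case 2: c = 0 = log_6(1) = 0.0000
T(n) = O(n^0 log n) = O(log n)

For T(n) = 1T(n/6) + O(n^0): log_6(1) = 0.0000. This is Case 2 of the Master Theorem (c = log_b(a), equal work at all levels), giving O(log n).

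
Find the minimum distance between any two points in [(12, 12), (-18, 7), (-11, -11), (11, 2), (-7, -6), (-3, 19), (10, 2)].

Computing all pairwise distances among 7 points:

d((12, 12), (-18, 7)) = 30.4138
d((12, 12), (-11, -11)) = 32.5269
d((12, 12), (11, 2)) = 10.0499
d((12, 12), (-7, -6)) = 26.1725
d((12, 12), (-3, 19)) = 16.5529
d((12, 12), (10, 2)) = 10.198
d((-18, 7), (-11, -11)) = 19.3132
d((-18, 7), (11, 2)) = 29.4279
d((-18, 7), (-7, -6)) = 17.0294
d((-18, 7), (-3, 19)) = 19.2094
d((-18, 7), (10, 2)) = 28.4429
d((-11, -11), (11, 2)) = 25.5539
d((-11, -11), (-7, -6)) = 6.4031
d((-11, -11), (-3, 19)) = 31.0483
d((-11, -11), (10, 2)) = 24.6982
d((11, 2), (-7, -6)) = 19.6977
d((11, 2), (-3, 19)) = 22.0227
d((11, 2), (10, 2)) = 1.0 <-- minimum
d((-7, -6), (-3, 19)) = 25.318
d((-7, -6), (10, 2)) = 18.7883
d((-3, 19), (10, 2)) = 21.4009

Closest pair: (11, 2) and (10, 2) with distance 1.0

The closest pair is (11, 2) and (10, 2) with Euclidean distance 1.0. For 7 points, brute-force pairwise comparison is shown above. For large n, the divide-and-conquer algorithm (sort by x, recurse on halves, check the dividing strip) achieves O(n log n).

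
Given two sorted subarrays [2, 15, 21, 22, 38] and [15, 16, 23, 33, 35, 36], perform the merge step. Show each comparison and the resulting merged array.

Merging process:

Compare 2 vs 15: take 2 from left. Merged: [2]
Compare 15 vs 15: take 15 from left. Merged: [2, 15]
Compare 21 vs 15: take 15 from right. Merged: [2, 15, 15]
Compare 21 vs 16: take 16 from right. Merged: [2, 15, 15, 16]
Compare 21 vs 23: take 21 from left. Merged: [2, 15, 15, 16, 21]
Compare 22 vs 23: take 22 from left. Merged: [2, 15, 15, 16, 21, 22]
Compare 38 vs 23: take 23 from right. Merged: [2, 15, 15, 16, 21, 22, 23]
Compare 38 vs 33: take 33 from right. Merged: [2, 15, 15, 16, 21, 22, 23, 33]
Compare 38 vs 35: take 35 from right. Merged: [2, 15, 15, 16, 21, 22, 23, 33, 35]
Compare 38 vs 36: take 36 from right. Merged: [2, 15, 15, 16, 21, 22, 23, 33, 35, 36]
Append remaining from left: [38]. Merged: [2, 15, 15, 16, 21, 22, 23, 33, 35, 36, 38]

Final merged array: [2, 15, 15, 16, 21, 22, 23, 33, 35, 36, 38]
Total comparisons: 10

The merged array is [2, 15, 15, 16, 21, 22, 23, 33, 35, 36, 38], requiring 10 comparisons. The merge step runs in O(n) time where n is the total number of elements.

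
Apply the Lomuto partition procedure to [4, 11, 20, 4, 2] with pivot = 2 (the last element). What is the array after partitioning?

Lomuto partition with pivot = 2:

Initial array: [4, 11, 20, 4, 2]

arr[0]=4 > 2: no swap
arr[1]=11 > 2: no swap
arr[2]=20 > 2: no swap
arr[3]=4 > 2: no swap

Place pivot at position 0: [2, 11, 20, 4, 4]
Pivot position: 0

After partitioning with pivot 2, the array becomes [2, 11, 20, 4, 4]. The pivot is placed at index 0. All elements to the left of the pivot are <= 2, and all elements to the right are > 2.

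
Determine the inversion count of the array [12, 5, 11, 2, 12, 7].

Finding inversions in [12, 5, 11, 2, 12, 7]:

(0, 1): arr[0]=12 > arr[1]=5
(0, 2): arr[0]=12 > arr[2]=11
(0, 3): arr[0]=12 > arr[3]=2
(0, 5): arr[0]=12 > arr[5]=7
(1, 3): arr[1]=5 > arr[3]=2
(2, 3): arr[2]=11 > arr[3]=2
(2, 5): arr[2]=11 > arr[5]=7
(4, 5): arr[4]=12 > arr[5]=7

Total inversions: 8

The array has 8 inversion(s): (0,1), (0,2), (0,3), (0,5), (1,3), (2,3), (2,5), (4,5). Each pair (i,j) satisfies i < j and arr[i] > arr[j].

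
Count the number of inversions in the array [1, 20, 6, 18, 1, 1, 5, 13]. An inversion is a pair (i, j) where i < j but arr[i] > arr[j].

Finding inversions in [1, 20, 6, 18, 1, 1, 5, 13]:

(1, 2): arr[1]=20 > arr[2]=6
(1, 3): arr[1]=20 > arr[3]=18
(1, 4): arr[1]=20 > arr[4]=1
(1, 5): arr[1]=20 > arr[5]=1
(1, 6): arr[1]=20 > arr[6]=5
(1, 7): arr[1]=20 > arr[7]=13
(2, 4): arr[2]=6 > arr[4]=1
(2, 5): arr[2]=6 > arr[5]=1
(2, 6): arr[2]=6 > arr[6]=5
(3, 4): arr[3]=18 > arr[4]=1
(3, 5): arr[3]=18 > arr[5]=1
(3, 6): arr[3]=18 > arr[6]=5
(3, 7): arr[3]=18 > arr[7]=13

Total inversions: 13

The array has 13 inversion(s): (1,2), (1,3), (1,4), (1,5), (1,6), (1,7), (2,4), (2,5), (2,6), (3,4), (3,5), (3,6), (3,7). Each pair (i,j) satisfies i < j and arr[i] > arr[j].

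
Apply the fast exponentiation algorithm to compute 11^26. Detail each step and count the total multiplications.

Computing 11^26 by squaring (build up from 11^1; each line after the first costs one multiplication):

11^1 = 11
11^2 = (11^1)^2 = 11^2 = 121
11^3 = 11 * 11^2 = 11 * 121 = 1331
11^6 = (11^3)^2 = 1331^2 = 1771561
11^12 = (11^6)^2 = 1771561^2 = 3138428376721
11^13 = 11 * 11^12 = 11 * 3138428376721 = 34522712143931
11^26 = (11^13)^2 = 34522712143931^2 = 1191817653772720942460132761

Result: 1191817653772720942460132761
Multiplications needed: 6 (6 lines after 11^1)

11^26 = 1191817653772720942460132761. Using exponentiation by squaring, this requires 6 multiplications. The key idea: if the exponent is even, square the half-power; if odd, multiply by the base once.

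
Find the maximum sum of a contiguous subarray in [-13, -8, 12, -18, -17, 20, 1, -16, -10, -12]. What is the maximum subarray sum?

Using Kadane's algorithm on [-13, -8, 12, -18, -17, 20, 1, -16, -10, -12]:

Scanning through the array:
Position 1 (value -8): max_ending_here = -8, max_so_far = -8
Position 2 (value 12): max_ending_here = 12, max_so_far = 12
Position 3 (value -18): max_ending_here = -6, max_so_far = 12
Position 4 (value -17): max_ending_here = -17, max_so_far = 12
Position 5 (value 20): max_ending_here = 20, max_so_far = 20
Position 6 (value 1): max_ending_here = 21, max_so_far = 21
Position 7 (value -16): max_ending_here = 5, max_so_far = 21
Position 8 (value -10): max_ending_here = -5, max_so_far = 21
Position 9 (value -12): max_ending_here = -12, max_so_far = 21

Maximum subarray: [20, 1]
Maximum sum: 21

The maximum subarray is [20, 1] with sum 21. This subarray runs from index 5 to index 6.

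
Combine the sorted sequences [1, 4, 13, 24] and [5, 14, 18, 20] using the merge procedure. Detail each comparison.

Merging process:

Compare 1 vs 5: take 1 from left. Merged: [1]
Compare 4 vs 5: take 4 from left. Merged: [1, 4]
Compare 13 vs 5: take 5 from right. Merged: [1, 4, 5]
Compare 13 vs 14: take 13 from left. Merged: [1, 4, 5, 13]
Compare 24 vs 14: take 14 from right. Merged: [1, 4, 5, 13, 14]
Compare 24 vs 18: take 18 from right. Merged: [1, 4, 5, 13, 14, 18]
Compare 24 vs 20: take 20 from right. Merged: [1, 4, 5, 13, 14, 18, 20]
Append remaining from left: [24]. Merged: [1, 4, 5, 13, 14, 18, 20, 24]

Final merged array: [1, 4, 5, 13, 14, 18, 20, 24]
Total comparisons: 7

The merged array is [1, 4, 5, 13, 14, 18, 20, 24], requiring 7 comparisons. The merge step runs in O(n) time where n is the total number of elements.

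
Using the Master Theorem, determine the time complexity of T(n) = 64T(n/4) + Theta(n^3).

Master Theorem for T(n) = 64T(n/4) + O(n^3):

a = 64, b = 4, c = 3
log_b(a) = log_4(64) = 3.0000

Case 2: c = 3 = log_4(64) = 3.0000
T(n) = O(n^3 log n) = O(n^3 log n)

For T(n) = 64T(n/4) + O(n^3): log_4(64) = 3.0000. This is Case 2 of the Master Theorem (c = log_b(a), equal work at all levels), giving O(n^3 log n).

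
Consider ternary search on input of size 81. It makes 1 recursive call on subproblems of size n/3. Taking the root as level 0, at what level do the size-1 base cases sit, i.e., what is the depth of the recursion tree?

For divide and conquer with division factor 3:

Problem sizes at each level:
Level 0: 81
Level 1: 27
Level 2: 9
Level 3: 3
Level 4: 1

The root is level 0 and the size-1 base case is level 4 (the tree spans levels 0 through 4, i.e. 5 levels counting the root), so the depth is the number of divisions: log_3(81) = 4

The recursion tree depth is log_3(81) = 4. At each level, the problem size is divided by 3, so it takes 4 divisions to reduce to a base case of size 1. The algorithm makes 1 recursive call at each level.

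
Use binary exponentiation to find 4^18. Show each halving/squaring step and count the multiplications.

Computing 4^18 by squaring (build up from 4^1; each line after the first costs one multiplication):

4^1 = 4
4^2 = (4^1)^2 = 4^2 = 16
4^4 = (4^2)^2 = 16^2 = 256
4^8 = (4^4)^2 = 256^2 = 65536
4^9 = 4 * 4^8 = 4 * 65536 = 262144
4^18 = (4^9)^2 = 262144^2 = 68719476736

Result: 68719476736
Multiplications needed: 5 (5 lines after 4^1)

4^18 = 68719476736. Using exponentiation by squaring, this requires 5 multiplications. The key idea: if the exponent is even, square the half-power; if odd, multiply by the base once.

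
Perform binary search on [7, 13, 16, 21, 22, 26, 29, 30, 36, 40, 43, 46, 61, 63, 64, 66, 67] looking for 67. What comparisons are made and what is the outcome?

Binary search for 67 in [7, 13, 16, 21, 22, 26, 29, 30, 36, 40, 43, 46, 61, 63, 64, 66, 67]:

lo=0, hi=16, mid=8, arr[mid]=36 -> 36 < 67, search right half
lo=9, hi=16, mid=12, arr[mid]=61 -> 61 < 67, search right half
lo=13, hi=16, mid=14, arr[mid]=64 -> 64 < 67, search right half
lo=15, hi=16, mid=15, arr[mid]=66 -> 66 < 67, search right half
lo=16, hi=16, mid=16, arr[mid]=67 -> Found target at index 16!

Binary search finds 67 at index 16 after 5 comparisons. The search repeatedly halves the search space by comparing with the middle element.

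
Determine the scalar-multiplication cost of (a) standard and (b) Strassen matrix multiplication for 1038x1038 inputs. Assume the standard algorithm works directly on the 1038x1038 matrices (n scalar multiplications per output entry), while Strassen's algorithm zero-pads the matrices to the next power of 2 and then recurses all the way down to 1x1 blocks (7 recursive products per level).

Matrix multiplication for 1038x1038 matrices:

Strassen's algorithm requires power-of-2 dimensions. Pad 1038x1038 to 2048x2048 (next power of 2).

Standard algorithm: 1038^3 = 1118386872 multiplications
Strassen's algorithm: 7^(log2(2048)) = 7^11 = 1977326743 multiplications
Difference: 1118386872 - 1977326743 = -858939871 (Strassen uses MORE here due to padding overhead — for small or just-over-power-of-2 n, padding can outweigh the per-level savings)

Standard: 1118386872 multiplications (1038^3). Strassen: 1977326743 multiplications (7^11, after padding to 2048x2048). Strassen reduces 8 recursive multiplications to 7 at each level.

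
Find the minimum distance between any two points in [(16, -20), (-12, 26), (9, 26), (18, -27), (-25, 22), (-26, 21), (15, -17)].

Computing all pairwise distances among 7 points:

d((16, -20), (-12, 26)) = 53.8516
d((16, -20), (9, 26)) = 46.5296
d((16, -20), (18, -27)) = 7.2801
d((16, -20), (-25, 22)) = 58.6941
d((16, -20), (-26, 21)) = 58.6941
d((16, -20), (15, -17)) = 3.1623
d((-12, 26), (9, 26)) = 21.0
d((-12, 26), (18, -27)) = 60.9016
d((-12, 26), (-25, 22)) = 13.6015
d((-12, 26), (-26, 21)) = 14.8661
d((-12, 26), (15, -17)) = 50.774
d((9, 26), (18, -27)) = 53.7587
d((9, 26), (-25, 22)) = 34.2345
d((9, 26), (-26, 21)) = 35.3553
d((9, 26), (15, -17)) = 43.4166
d((18, -27), (-25, 22)) = 65.192
d((18, -27), (-26, 21)) = 65.1153
d((18, -27), (15, -17)) = 10.4403
d((-25, 22), (-26, 21)) = 1.4142 <-- minimum
d((-25, 22), (15, -17)) = 55.8659
d((-26, 21), (15, -17)) = 55.9017

Closest pair: (-25, 22) and (-26, 21) with distance 1.4142

The closest pair is (-25, 22) and (-26, 21) with Euclidean distance 1.4142. For 7 points, brute-force pairwise comparison is shown above. For large n, the divide-and-conquer algorithm (sort by x, recurse on halves, check the dividing strip) achieves O(n log n).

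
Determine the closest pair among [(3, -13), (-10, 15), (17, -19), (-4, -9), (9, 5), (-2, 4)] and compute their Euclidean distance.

Computing all pairwise distances among 6 points:

d((3, -13), (-10, 15)) = 30.8707
d((3, -13), (17, -19)) = 15.2315
d((3, -13), (-4, -9)) = 8.0623 <-- minimum
d((3, -13), (9, 5)) = 18.9737
d((3, -13), (-2, 4)) = 17.72
d((-10, 15), (17, -19)) = 43.4166
d((-10, 15), (-4, -9)) = 24.7386
d((-10, 15), (9, 5)) = 21.4709
d((-10, 15), (-2, 4)) = 13.6015
d((17, -19), (-4, -9)) = 23.2594
d((17, -19), (9, 5)) = 25.2982
d((17, -19), (-2, 4)) = 29.8329
d((-4, -9), (9, 5)) = 19.105
d((-4, -9), (-2, 4)) = 13.1529
d((9, 5), (-2, 4)) = 11.0454

Closest pair: (3, -13) and (-4, -9) with distance 8.0623

The closest pair is (3, -13) and (-4, -9) with Euclidean distance 8.0623. For 6 points, brute-force pairwise comparison is shown above. For large n, the divide-and-conquer algorithm (sort by x, recurse on halves, check the dividing strip) achieves O(n log n).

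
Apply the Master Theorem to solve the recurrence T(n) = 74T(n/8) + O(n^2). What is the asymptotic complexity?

Master Theorem for T(n) = 74T(n/8) + O(n^2):

a = 74, b = 8, c = 2
log_b(a) = log_8(74) = 2.0698

Case 1: c = 2 < log_8(74) = 2.0698
T(n) = O(n^(log_8 74))

For T(n) = 74T(n/8) + O(n^2): log_8(74) = 2.0698. This is Case 1 of the Master Theorem (c < log_b(a), work dominated by leaves), giving O(n^(log_8 74)).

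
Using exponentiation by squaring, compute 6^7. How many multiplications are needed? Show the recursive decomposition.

Computing 6^7 by squaring (build up from 6^1; each line after the first costs one multiplication):

6^1 = 6
6^2 = (6^1)^2 = 6^2 = 36
6^3 = 6 * 6^2 = 6 * 36 = 216
6^6 = (6^3)^2 = 216^2 = 46656
6^7 = 6 * 6^6 = 6 * 46656 = 279936

Result: 279936
Multiplications needed: 4 (4 lines after 6^1)

6^7 = 279936. Using exponentiation by squaring, this requires 4 multiplications. The key idea: if the exponent is even, square the half-power; if odd, multiply by the base once.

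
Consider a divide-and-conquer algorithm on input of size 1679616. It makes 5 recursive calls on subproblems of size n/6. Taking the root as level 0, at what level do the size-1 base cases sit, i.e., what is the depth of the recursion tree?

For divide and conquer with division factor 6:

Problem sizes at each level:
Level 0: 1679616
Level 1: 279936
Level 2: 46656
Level 3: 7776
Level 4: 1296
Level 5: 216
Level 6: 36
Level 7: 6
Level 8: 1

The root is level 0 and the size-1 base case is level 8 (the tree spans levels 0 through 8, i.e. 9 levels counting the root), so the depth is the number of divisions: log_6(1679616) = 8

The recursion tree depth is log_6(1679616) = 8. At each level, the problem size is divided by 6, so it takes 8 divisions to reduce to a base case of size 1. The algorithm makes 5 recursive calls at each level.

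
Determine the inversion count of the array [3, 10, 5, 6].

Finding inversions in [3, 10, 5, 6]:

(1, 2): arr[1]=10 > arr[2]=5
(1, 3): arr[1]=10 > arr[3]=6

Total inversions: 2

The array has 2 inversion(s): (1,2), (1,3). Each pair (i,j) satisfies i < j and arr[i] > arr[j].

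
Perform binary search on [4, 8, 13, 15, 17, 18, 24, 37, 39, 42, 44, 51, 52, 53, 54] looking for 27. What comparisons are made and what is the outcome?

Binary search for 27 in [4, 8, 13, 15, 17, 18, 24, 37, 39, 42, 44, 51, 52, 53, 54]:

lo=0, hi=14, mid=7, arr[mid]=37 -> 37 > 27, search left half
lo=0, hi=6, mid=3, arr[mid]=15 -> 15 < 27, search right half
lo=4, hi=6, mid=5, arr[mid]=18 -> 18 < 27, search right half
lo=6, hi=6, mid=6, arr[mid]=24 -> 24 < 27, search right half
lo=7 > hi=6, target 27 not found

Binary search determines that 27 is not in the array after 4 comparisons. The search space was exhausted without finding the target.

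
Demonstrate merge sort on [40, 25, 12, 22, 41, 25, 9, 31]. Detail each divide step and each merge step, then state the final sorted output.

Merge sort trace:

Split: [40, 25, 12, 22, 41, 25, 9, 31] -> [40, 25, 12, 22] and [41, 25, 9, 31]
  Split: [40, 25, 12, 22] -> [40, 25] and [12, 22]
    Split: [40, 25] -> [40] and [25]
    Merge: [40] + [25] -> [25, 40]
    Split: [12, 22] -> [12] and [22]
    Merge: [12] + [22] -> [12, 22]
  Merge: [25, 40] + [12, 22] -> [12, 22, 25, 40]
  Split: [41, 25, 9, 31] -> [41, 25] and [9, 31]
    Split: [41, 25] -> [41] and [25]
    Merge: [41] + [25] -> [25, 41]
    Split: [9, 31] -> [9] and [31]
    Merge: [9] + [31] -> [9, 31]
  Merge: [25, 41] + [9, 31] -> [9, 25, 31, 41]
Merge: [12, 22, 25, 40] + [9, 25, 31, 41] -> [9, 12, 22, 25, 25, 31, 40, 41]

Final sorted array: [9, 12, 22, 25, 25, 31, 40, 41]

The merge sort proceeds by recursively splitting the array and merging sorted halves.
After all merges, the sorted array is [9, 12, 22, 25, 25, 31, 40, 41].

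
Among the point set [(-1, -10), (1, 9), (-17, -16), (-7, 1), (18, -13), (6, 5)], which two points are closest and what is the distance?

Computing all pairwise distances among 6 points:

d((-1, -10), (1, 9)) = 19.105
d((-1, -10), (-17, -16)) = 17.088
d((-1, -10), (-7, 1)) = 12.53
d((-1, -10), (18, -13)) = 19.2354
d((-1, -10), (6, 5)) = 16.5529
d((1, 9), (-17, -16)) = 30.8058
d((1, 9), (-7, 1)) = 11.3137
d((1, 9), (18, -13)) = 27.8029
d((1, 9), (6, 5)) = 6.4031 <-- minimum
d((-17, -16), (-7, 1)) = 19.7231
d((-17, -16), (18, -13)) = 35.1283
d((-17, -16), (6, 5)) = 31.1448
d((-7, 1), (18, -13)) = 28.6531
d((-7, 1), (6, 5)) = 13.6015
d((18, -13), (6, 5)) = 21.6333

Closest pair: (1, 9) and (6, 5) with distance 6.4031

The closest pair is (1, 9) and (6, 5) with Euclidean distance 6.4031. For 6 points, brute-force pairwise comparison is shown above. For large n, the divide-and-conquer algorithm (sort by x, recurse on halves, check the dividing strip) achieves O(n log n).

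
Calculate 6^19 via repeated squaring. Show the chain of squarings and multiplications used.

Computing 6^19 by squaring (build up from 6^1; each line after the first costs one multiplication):

6^1 = 6
6^2 = (6^1)^2 = 6^2 = 36
6^4 = (6^2)^2 = 36^2 = 1296
6^8 = (6^4)^2 = 1296^2 = 1679616
6^9 = 6 * 6^8 = 6 * 1679616 = 10077696
6^18 = (6^9)^2 = 10077696^2 = 101559956668416
6^19 = 6 * 6^18 = 6 * 101559956668416 = 609359740010496

Result: 609359740010496
Multiplications needed: 6 (6 lines after 6^1)

6^19 = 609359740010496. Using exponentiation by squaring, this requires 6 multiplications. The key idea: if the exponent is even, square the half-power; if odd, multiply by the base once.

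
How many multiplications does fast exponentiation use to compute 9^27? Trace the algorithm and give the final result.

Computing 9^27 by squaring (build up from 9^1; each line after the first costs one multiplication):

9^1 = 9
9^2 = (9^1)^2 = 9^2 = 81
9^3 = 9 * 9^2 = 9 * 81 = 729
9^6 = (9^3)^2 = 729^2 = 531441
9^12 = (9^6)^2 = 531441^2 = 282429536481
9^13 = 9 * 9^12 = 9 * 282429536481 = 2541865828329
9^26 = (9^13)^2 = 2541865828329^2 = 6461081889226673298932241
9^27 = 9 * 9^26 = 9 * 6461081889226673298932241 = 58149737003040059690390169

Result: 58149737003040059690390169
Multiplications needed: 7 (7 lines after 9^1)

9^27 = 58149737003040059690390169. Using exponentiation by squaring, this requires 7 multiplications. The key idea: if the exponent is even, square the half-power; if odd, multiply by the base once.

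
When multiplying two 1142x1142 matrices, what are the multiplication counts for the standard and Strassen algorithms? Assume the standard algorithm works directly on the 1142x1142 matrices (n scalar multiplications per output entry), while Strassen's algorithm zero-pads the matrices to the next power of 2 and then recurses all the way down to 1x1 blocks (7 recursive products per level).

Matrix multiplication for 1142x1142 matrices:

Strassen's algorithm requires power-of-2 dimensions. Pad 1142x1142 to 2048x2048 (next power of 2).

Standard algorithm: 1142^3 = 1489355288 multiplications
Strassen's algorithm: 7^(log2(2048)) = 7^11 = 1977326743 multiplications
Difference: 1489355288 - 1977326743 = -487971455 (Strassen uses MORE here due to padding overhead — for small or just-over-power-of-2 n, padding can outweigh the per-level savings)

Standard: 1489355288 multiplications (1142^3). Strassen: 1977326743 multiplications (7^11, after padding to 2048x2048). Strassen reduces 8 recursive multiplications to 7 at each level.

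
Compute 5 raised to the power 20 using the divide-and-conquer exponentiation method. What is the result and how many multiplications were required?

Computing 5^20 by squaring (build up from 5^1; each line after the first costs one multiplication):

5^1 = 5
5^2 = (5^1)^2 = 5^2 = 25
5^4 = (5^2)^2 = 25^2 = 625
5^5 = 5 * 5^4 = 5 * 625 = 3125
5^10 = (5^5)^2 = 3125^2 = 9765625
5^20 = (5^10)^2 = 9765625^2 = 95367431640625

Result: 95367431640625
Multiplications needed: 5 (5 lines after 5^1)

5^20 = 95367431640625. Using exponentiation by squaring, this requires 5 multiplications. The key idea: if the exponent is even, square the half-power; if odd, multiply by the base once.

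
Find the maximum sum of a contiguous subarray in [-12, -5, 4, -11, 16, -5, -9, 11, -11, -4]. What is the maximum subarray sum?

Using Kadane's algorithm on [-12, -5, 4, -11, 16, -5, -9, 11, -11, -4]:

Scanning through the array:
Position 1 (value -5): max_ending_here = -5, max_so_far = -5
Position 2 (value 4): max_ending_here = 4, max_so_far = 4
Position 3 (value -11): max_ending_here = -7, max_so_far = 4
Position 4 (value 16): max_ending_here = 16, max_so_far = 16
Position 5 (value -5): max_ending_here = 11, max_so_far = 16
Position 6 (value -9): max_ending_here = 2, max_so_far = 16
Position 7 (value 11): max_ending_here = 13, max_so_far = 16
Position 8 (value -11): max_ending_here = 2, max_so_far = 16
Position 9 (value -4): max_ending_here = -2, max_so_far = 16

Maximum subarray: [16]
Maximum sum: 16

The maximum subarray is [16] with sum 16. This subarray runs from index 4 to index 4.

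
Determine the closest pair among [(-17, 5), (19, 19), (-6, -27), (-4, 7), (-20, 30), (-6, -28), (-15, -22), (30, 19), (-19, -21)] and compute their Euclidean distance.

Computing all pairwise distances among 9 points:

d((-17, 5), (19, 19)) = 38.6264
d((-17, 5), (-6, -27)) = 33.8378
d((-17, 5), (-4, 7)) = 13.1529
d((-17, 5), (-20, 30)) = 25.1794
d((-17, 5), (-6, -28)) = 34.7851
d((-17, 5), (-15, -22)) = 27.074
d((-17, 5), (30, 19)) = 49.0408
d((-17, 5), (-19, -21)) = 26.0768
d((19, 19), (-6, -27)) = 52.3546
d((19, 19), (-4, 7)) = 25.9422
d((19, 19), (-20, 30)) = 40.5216
d((19, 19), (-6, -28)) = 53.2353
d((19, 19), (-15, -22)) = 53.2635
d((19, 19), (30, 19)) = 11.0
d((19, 19), (-19, -21)) = 55.1725
d((-6, -27), (-4, 7)) = 34.0588
d((-6, -27), (-20, 30)) = 58.6941
d((-6, -27), (-6, -28)) = 1.0 <-- minimum
d((-6, -27), (-15, -22)) = 10.2956
d((-6, -27), (30, 19)) = 58.4123
d((-6, -27), (-19, -21)) = 14.3178
d((-4, 7), (-20, 30)) = 28.0179
d((-4, 7), (-6, -28)) = 35.0571
d((-4, 7), (-15, -22)) = 31.0161
d((-4, 7), (30, 19)) = 36.0555
d((-4, 7), (-19, -21)) = 31.7648
d((-20, 30), (-6, -28)) = 59.6657
d((-20, 30), (-15, -22)) = 52.2398
d((-20, 30), (30, 19)) = 51.1957
d((-20, 30), (-19, -21)) = 51.0098
d((-6, -28), (-15, -22)) = 10.8167
d((-6, -28), (30, 19)) = 59.203
d((-6, -28), (-19, -21)) = 14.7648
d((-15, -22), (30, 19)) = 60.8769
d((-15, -22), (-19, -21)) = 4.1231
d((30, 19), (-19, -21)) = 63.2535

Closest pair: (-6, -27) and (-6, -28) with distance 1.0

The closest pair is (-6, -27) and (-6, -28) with Euclidean distance 1.0. For 9 points, brute-force pairwise comparison is shown above. For large n, the divide-and-conquer algorithm (sort by x, recurse on halves, check the dividing strip) achieves O(n log n).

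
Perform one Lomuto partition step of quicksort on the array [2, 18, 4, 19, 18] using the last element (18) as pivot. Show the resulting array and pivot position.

Lomuto partition with pivot = 18:

Initial array: [2, 18, 4, 19, 18]

arr[0]=2 <= 18: swap with position 0, array becomes [2, 18, 4, 19, 18]
arr[1]=18 <= 18: swap with position 1, array becomes [2, 18, 4, 19, 18]
arr[2]=4 <= 18: swap with position 2, array becomes [2, 18, 4, 19, 18]
arr[3]=19 > 18: no swap

Place pivot at position 3: [2, 18, 4, 18, 19]
Pivot position: 3

After partitioning with pivot 18, the array becomes [2, 18, 4, 18, 19]. The pivot is placed at index 3. All elements to the left of the pivot are <= 18, and all elements to the right are > 18.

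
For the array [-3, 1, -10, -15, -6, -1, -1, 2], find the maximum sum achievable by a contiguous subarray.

Using Kadane's algorithm on [-3, 1, -10, -15, -6, -1, -1, 2]:

Scanning through the array:
Position 1 (value 1): max_ending_here = 1, max_so_far = 1
Position 2 (value -10): max_ending_here = -9, max_so_far = 1
Position 3 (value -15): max_ending_here = -15, max_so_far = 1
Position 4 (value -6): max_ending_here = -6, max_so_far = 1
Position 5 (value -1): max_ending_here = -1, max_so_far = 1
Position 6 (value -1): max_ending_here = -1, max_so_far = 1
Position 7 (value 2): max_ending_here = 2, max_so_far = 2

Maximum subarray: [2]
Maximum sum: 2

The maximum subarray is [2] with sum 2. This subarray runs from index 7 to index 7.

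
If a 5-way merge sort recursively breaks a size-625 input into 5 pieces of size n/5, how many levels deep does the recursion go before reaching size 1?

For divide and conquer with division factor 5:

Problem sizes at each level:
Level 0: 625
Level 1: 125
Level 2: 25
Level 3: 5
Level 4: 1

The root is level 0 and the size-1 base case is level 4 (the tree spans levels 0 through 4, i.e. 5 levels counting the root), so the depth is the number of divisions: log_5(625) = 4

The recursion tree depth is log_5(625) = 4. At each level, the problem size is divided by 5, so it takes 4 divisions to reduce to a base case of size 1. The algorithm makes 5 recursive calls at each level.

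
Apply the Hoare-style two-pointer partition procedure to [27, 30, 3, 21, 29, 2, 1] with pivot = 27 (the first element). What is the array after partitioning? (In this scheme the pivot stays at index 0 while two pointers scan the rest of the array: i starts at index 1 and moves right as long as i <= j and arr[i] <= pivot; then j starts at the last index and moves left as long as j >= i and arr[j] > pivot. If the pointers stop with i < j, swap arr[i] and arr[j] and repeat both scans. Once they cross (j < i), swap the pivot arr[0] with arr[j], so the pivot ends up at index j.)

Hoare-style two-pointer partition with pivot = 27:

Initial array: [27, 30, 3, 21, 29, 2, 1]

Pointers start at i = 1, j = 6.
i stops at index 1 (arr[1]=30 > 27), j stops at index 6 (arr[6]=1 <= 27): swap arr[1] and arr[6], array becomes [27, 1, 3, 21, 29, 2, 30]
i stops at index 4 (arr[4]=29 > 27), j stops at index 5 (arr[5]=2 <= 27): swap arr[4] and arr[5], array becomes [27, 1, 3, 21, 2, 29, 30]
i ends at 5, j ends at 4: the pointers have crossed (j < i), so scanning stops.

Swap pivot arr[0] with arr[4] to place pivot at position 4: [2, 1, 3, 21, 27, 29, 30]
Pivot position: 4

After partitioning with pivot 27, the array becomes [2, 1, 3, 21, 27, 29, 30]. The pivot is placed at index 4. All elements to the left of the pivot are <= 27, and all elements to the right are > 27.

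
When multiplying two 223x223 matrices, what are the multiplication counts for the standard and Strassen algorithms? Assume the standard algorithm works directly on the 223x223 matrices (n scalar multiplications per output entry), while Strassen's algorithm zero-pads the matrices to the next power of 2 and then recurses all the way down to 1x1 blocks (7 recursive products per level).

Matrix multiplication for 223x223 matrices:

Strassen's algorithm requires power-of-2 dimensions. Pad 223x223 to 256x256 (next power of 2).

Standard algorithm: 223^3 = 11089567 multiplications
Strassen's algorithm: 7^(log2(256)) = 7^8 = 5764801 multiplications
Savings: 11089567 - 5764801 = 5324766 multiplications

Standard: 11089567 multiplications (223^3). Strassen: 5764801 multiplications (7^8, after padding to 256x256). Strassen reduces 8 recursive multiplications to 7 at each level.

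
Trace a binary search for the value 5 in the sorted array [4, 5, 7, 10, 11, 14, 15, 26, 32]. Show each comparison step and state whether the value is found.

Binary search for 5 in [4, 5, 7, 10, 11, 14, 15, 26, 32]:

lo=0, hi=8, mid=4, arr[mid]=11 -> 11 > 5, search left half
lo=0, hi=3, mid=1, arr[mid]=5 -> Found target at index 1!

Binary search finds 5 at index 1 after 2 comparisons. The search repeatedly halves the search space by comparing with the middle element.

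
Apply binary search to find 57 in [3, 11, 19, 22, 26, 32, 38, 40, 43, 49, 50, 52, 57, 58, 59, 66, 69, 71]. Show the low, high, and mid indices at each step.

Binary search for 57 in [3, 11, 19, 22, 26, 32, 38, 40, 43, 49, 50, 52, 57, 58, 59, 66, 69, 71]:

lo=0, hi=17, mid=8, arr[mid]=43 -> 43 < 57, search right half
lo=9, hi=17, mid=13, arr[mid]=58 -> 58 > 57, search left half
lo=9, hi=12, mid=10, arr[mid]=50 -> 50 < 57, search right half
lo=11, hi=12, mid=11, arr[mid]=52 -> 52 < 57, search right half
lo=12, hi=12, mid=12, arr[mid]=57 -> Found target at index 12!

Binary search finds 57 at index 12 after 5 comparisons. The search repeatedly halves the search space by comparing with the middle element.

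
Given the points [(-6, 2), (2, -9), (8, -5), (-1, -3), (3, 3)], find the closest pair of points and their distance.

Computing all pairwise distances among 5 points:

d((-6, 2), (2, -9)) = 13.6015
d((-6, 2), (8, -5)) = 15.6525
d((-6, 2), (-1, -3)) = 7.0711
d((-6, 2), (3, 3)) = 9.0554
d((2, -9), (8, -5)) = 7.2111
d((2, -9), (-1, -3)) = 6.7082 <-- minimum
d((2, -9), (3, 3)) = 12.0416
d((8, -5), (-1, -3)) = 9.2195
d((8, -5), (3, 3)) = 9.434
d((-1, -3), (3, 3)) = 7.2111

Closest pair: (2, -9) and (-1, -3) with distance 6.7082

The closest pair is (2, -9) and (-1, -3) with Euclidean distance 6.7082. For 5 points, brute-force pairwise comparison is shown above. For large n, the divide-and-conquer algorithm (sort by x, recurse on halves, check the dividing strip) achieves O(n log n).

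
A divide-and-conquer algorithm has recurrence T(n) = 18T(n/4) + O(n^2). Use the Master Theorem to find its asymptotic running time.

Master Theorem for T(n) = 18T(n/4) + O(n^2):

a = 18, b = 4, c = 2
log_b(a) = log_4(18) = 2.0850

Case 1: c = 2 < log_4(18) = 2.0850
T(n) = O(n^(log_4 18))

For T(n) = 18T(n/4) + O(n^2): log_4(18) = 2.0850. This is Case 1 of the Master Theorem (c < log_b(a), work dominated by leaves), giving O(n^(log_4 18)).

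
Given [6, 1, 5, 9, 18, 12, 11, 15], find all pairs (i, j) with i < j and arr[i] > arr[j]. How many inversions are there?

Finding inversions in [6, 1, 5, 9, 18, 12, 11, 15]:

(0, 1): arr[0]=6 > arr[1]=1
(0, 2): arr[0]=6 > arr[2]=5
(4, 5): arr[4]=18 > arr[5]=12
(4, 6): arr[4]=18 > arr[6]=11
(4, 7): arr[4]=18 > arr[7]=15
(5, 6): arr[5]=12 > arr[6]=11

Total inversions: 6

The array has 6 inversion(s): (0,1), (0,2), (4,5), (4,6), (4,7), (5,6). Each pair (i,j) satisfies i < j and arr[i] > arr[j].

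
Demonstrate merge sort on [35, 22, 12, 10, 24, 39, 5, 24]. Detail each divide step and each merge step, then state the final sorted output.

Merge sort trace:

Split: [35, 22, 12, 10, 24, 39, 5, 24] -> [35, 22, 12, 10] and [24, 39, 5, 24]
  Split: [35, 22, 12, 10] -> [35, 22] and [12, 10]
    Split: [35, 22] -> [35] and [22]
    Merge: [35] + [22] -> [22, 35]
    Split: [12, 10] -> [12] and [10]
    Merge: [12] + [10] -> [10, 12]
  Merge: [22, 35] + [10, 12] -> [10, 12, 22, 35]
  Split: [24, 39, 5, 24] -> [24, 39] and [5, 24]
    Split: [24, 39] -> [24] and [39]
    Merge: [24] + [39] -> [24, 39]
    Split: [5, 24] -> [5] and [24]
    Merge: [5] + [24] -> [5, 24]
  Merge: [24, 39] + [5, 24] -> [5, 24, 24, 39]
Merge: [10, 12, 22, 35] + [5, 24, 24, 39] -> [5, 10, 12, 22, 24, 24, 35, 39]

Final sorted array: [5, 10, 12, 22, 24, 24, 35, 39]

The merge sort proceeds by recursively splitting the array and merging sorted halves.
After all merges, the sorted array is [5, 10, 12, 22, 24, 24, 35, 39].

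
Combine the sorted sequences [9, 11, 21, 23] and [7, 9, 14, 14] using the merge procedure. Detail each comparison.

Merging process:

Compare 9 vs 7: take 7 from right. Merged: [7]
Compare 9 vs 9: take 9 from left. Merged: [7, 9]
Compare 11 vs 9: take 9 from right. Merged: [7, 9, 9]
Compare 11 vs 14: take 11 from left. Merged: [7, 9, 9, 11]
Compare 21 vs 14: take 14 from right. Merged: [7, 9, 9, 11, 14]
Compare 21 vs 14: take 14 from right. Merged: [7, 9, 9, 11, 14, 14]
Append remaining from left: [21, 23]. Merged: [7, 9, 9, 11, 14, 14, 21, 23]

Final merged array: [7, 9, 9, 11, 14, 14, 21, 23]
Total comparisons: 6

The merged array is [7, 9, 9, 11, 14, 14, 21, 23], requiring 6 comparisons. The merge step runs in O(n) time where n is the total number of elements.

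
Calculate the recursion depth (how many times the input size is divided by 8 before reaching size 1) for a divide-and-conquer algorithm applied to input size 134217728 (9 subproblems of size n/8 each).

For divide and conquer with division factor 8:

Problem sizes at each level:
Level 0: 134217728
Level 1: 16777216
Level 2: 2097152
Level 3: 262144
Level 4: 32768
Level 5: 4096
Level 6: 512
Level 7: 64
Level 8: 8
Level 9: 1

The root is level 0 and the size-1 base case is level 9 (the tree spans levels 0 through 9, i.e. 10 levels counting the root), so the depth is the number of divisions: log_8(134217728) = 9

The recursion tree depth is log_8(134217728) = 9. At each level, the problem size is divided by 8, so it takes 9 divisions to reduce to a base case of size 1. The algorithm makes 9 recursive calls at each level.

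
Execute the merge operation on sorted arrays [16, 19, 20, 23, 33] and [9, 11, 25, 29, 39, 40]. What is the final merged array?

Merging process:

Compare 16 vs 9: take 9 from right. Merged: [9]
Compare 16 vs 11: take 11 from right. Merged: [9, 11]
Compare 16 vs 25: take 16 from left. Merged: [9, 11, 16]
Compare 19 vs 25: take 19 from left. Merged: [9, 11, 16, 19]
Compare 20 vs 25: take 20 from left. Merged: [9, 11, 16, 19, 20]
Compare 23 vs 25: take 23 from left. Merged: [9, 11, 16, 19, 20, 23]
Compare 33 vs 25: take 25 from right. Merged: [9, 11, 16, 19, 20, 23, 25]
Compare 33 vs 29: take 29 from right. Merged: [9, 11, 16, 19, 20, 23, 25, 29]
Compare 33 vs 39: take 33 from left. Merged: [9, 11, 16, 19, 20, 23, 25, 29, 33]
Append remaining from right: [39, 40]. Merged: [9, 11, 16, 19, 20, 23, 25, 29, 33, 39, 40]

Final merged array: [9, 11, 16, 19, 20, 23, 25, 29, 33, 39, 40]
Total comparisons: 9

The merged array is [9, 11, 16, 19, 20, 23, 25, 29, 33, 39, 40], requiring 9 comparisons. The merge step runs in O(n) time where n is the total number of elements.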